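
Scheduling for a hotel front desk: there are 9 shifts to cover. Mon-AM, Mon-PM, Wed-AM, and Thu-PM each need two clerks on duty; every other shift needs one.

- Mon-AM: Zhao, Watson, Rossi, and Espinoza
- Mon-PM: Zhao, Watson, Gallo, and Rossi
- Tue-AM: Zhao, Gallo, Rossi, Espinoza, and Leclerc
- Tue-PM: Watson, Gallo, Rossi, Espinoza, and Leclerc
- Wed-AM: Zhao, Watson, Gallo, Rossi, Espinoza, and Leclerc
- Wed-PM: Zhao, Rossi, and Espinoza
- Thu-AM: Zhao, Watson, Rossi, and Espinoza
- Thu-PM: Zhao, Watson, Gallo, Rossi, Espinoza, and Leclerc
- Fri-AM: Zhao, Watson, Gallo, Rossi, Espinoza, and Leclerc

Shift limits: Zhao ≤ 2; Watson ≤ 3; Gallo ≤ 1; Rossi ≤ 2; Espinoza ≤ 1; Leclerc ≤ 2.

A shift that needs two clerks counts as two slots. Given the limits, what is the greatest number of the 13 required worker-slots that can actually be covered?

Total capacity across all clerks is 2+3+1+2+1+2 = 11, and 13 slots are needed, so at most 11 can be filled.
An assignment achieving 11: Mon-AM→Zhao+Watson, Mon-PM→Watson+Gallo, Tue-AM→Rossi, Tue-PM→Rossi, Wed-AM→Espinoza+Leclerc, Wed-PM→Zhao, Thu-AM→Watson, Thu-PM→Leclerc.
Loads: Zhao 2/2, Watson 3/3, Gallo 1/1, Rossi 2/2, Espinoza 1/1, Leclerc 2/2.

11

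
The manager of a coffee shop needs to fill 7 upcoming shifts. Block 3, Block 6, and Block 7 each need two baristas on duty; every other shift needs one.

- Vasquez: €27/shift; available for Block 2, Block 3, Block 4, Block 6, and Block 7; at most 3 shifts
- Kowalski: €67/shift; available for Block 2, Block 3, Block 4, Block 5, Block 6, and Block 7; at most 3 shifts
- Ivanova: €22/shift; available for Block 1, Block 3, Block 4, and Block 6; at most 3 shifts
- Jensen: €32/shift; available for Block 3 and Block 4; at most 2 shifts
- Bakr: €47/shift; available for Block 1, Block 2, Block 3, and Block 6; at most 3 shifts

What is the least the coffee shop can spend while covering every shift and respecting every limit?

€345

Block 5 can only be covered by Kowalski, so that assignment is forced.
Block 7 can only be covered by Vasquez and Kowalski, so that assignment is forced.
Picking the cheapest available barista for each shift independently would cost €330, but that ignores the shift limits.
An optimal schedule: Block 1→Ivanova, Block 2→Vasquez, Block 3→Ivanova+Jensen, Block 4→Jensen, Block 5→Kowalski, Block 6→Ivanova+Vasquez, Block 7→Vasquez+Kowalski.
Total: 22 + 27 + 22 + 32 + 32 + 67 + 22 + 27 + 27 + 67 = €345.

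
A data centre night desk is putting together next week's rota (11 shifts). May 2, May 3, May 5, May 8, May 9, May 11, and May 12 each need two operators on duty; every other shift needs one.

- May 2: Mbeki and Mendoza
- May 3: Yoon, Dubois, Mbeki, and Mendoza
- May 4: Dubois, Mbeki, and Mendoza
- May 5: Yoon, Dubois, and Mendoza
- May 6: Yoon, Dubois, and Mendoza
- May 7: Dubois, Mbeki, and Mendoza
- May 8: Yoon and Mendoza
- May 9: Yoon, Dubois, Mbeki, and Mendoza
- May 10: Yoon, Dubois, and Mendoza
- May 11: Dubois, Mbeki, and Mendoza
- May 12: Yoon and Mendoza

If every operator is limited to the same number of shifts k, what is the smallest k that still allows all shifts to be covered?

5

With 4 operators and 18 worker-slots to fill, someone must work at least ⌈18/4⌉ = 5 shifts, so k ≥ 5.
k = 5 works: May 2→Mbeki+Mendoza, May 3→Dubois+Mbeki, May 4→Dubois, May 5→Yoon+Dubois, May 6→Yoon, May 7→Dubois, May 8→Yoon+Mendoza, May 9→Mbeki+Mendoza, May 10→Yoon, May 11→Dubois+Mbeki, May 12→Yoon+Mendoza.
Loads: Yoon 5, Dubois 5, Mbeki 4, Mendoza 4 — all ≤ 5.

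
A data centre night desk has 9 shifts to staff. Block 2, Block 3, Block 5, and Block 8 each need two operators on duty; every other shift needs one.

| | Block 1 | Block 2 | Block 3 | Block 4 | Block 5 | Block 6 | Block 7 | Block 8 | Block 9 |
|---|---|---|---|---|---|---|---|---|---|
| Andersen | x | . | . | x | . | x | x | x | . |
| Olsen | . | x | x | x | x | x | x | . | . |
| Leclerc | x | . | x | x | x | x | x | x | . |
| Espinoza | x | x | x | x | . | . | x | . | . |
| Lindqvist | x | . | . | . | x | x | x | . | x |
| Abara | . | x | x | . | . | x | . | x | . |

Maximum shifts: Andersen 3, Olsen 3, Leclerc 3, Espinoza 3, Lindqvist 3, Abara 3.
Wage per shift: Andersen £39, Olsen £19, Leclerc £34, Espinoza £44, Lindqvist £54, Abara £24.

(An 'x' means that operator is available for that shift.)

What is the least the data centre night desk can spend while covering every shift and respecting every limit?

£402

Block 9 can only be covered by Lindqvist, so that assignment is forced.
Picking the cheapest available operator for each shift independently would cost £342, but that ignores the shift limits.
An optimal schedule: Block 1→Leclerc, Block 2→Olsen+Abara, Block 3→Olsen+Abara, Block 4→Andersen, Block 5→Olsen+Leclerc, Block 6→Andersen, Block 7→Andersen, Block 8→Abara+Leclerc, Block 9→Lindqvist.
Total: 34 + 19 + 24 + 19 + 24 + 39 + 19 + 34 + 39 + 39 + 24 + 34 + 54 = £402.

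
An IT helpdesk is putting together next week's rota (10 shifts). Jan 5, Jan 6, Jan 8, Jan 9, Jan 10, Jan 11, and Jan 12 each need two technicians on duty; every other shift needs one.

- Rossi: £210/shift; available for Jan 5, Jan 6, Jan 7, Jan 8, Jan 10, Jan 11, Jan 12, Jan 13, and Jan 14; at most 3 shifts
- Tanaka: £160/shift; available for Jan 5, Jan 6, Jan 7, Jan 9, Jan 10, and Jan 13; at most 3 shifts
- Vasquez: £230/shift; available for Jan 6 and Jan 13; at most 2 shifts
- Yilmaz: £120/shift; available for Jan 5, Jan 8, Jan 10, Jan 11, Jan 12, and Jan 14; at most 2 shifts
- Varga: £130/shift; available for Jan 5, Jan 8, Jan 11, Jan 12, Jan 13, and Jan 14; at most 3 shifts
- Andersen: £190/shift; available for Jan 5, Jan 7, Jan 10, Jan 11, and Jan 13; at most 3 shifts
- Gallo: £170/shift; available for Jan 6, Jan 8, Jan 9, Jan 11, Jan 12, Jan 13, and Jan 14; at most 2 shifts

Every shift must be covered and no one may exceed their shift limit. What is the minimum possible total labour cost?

Jan 9 can only be covered by Tanaka and Gallo, so that assignment is forced.
Picking the cheapest available technician for each shift independently would cost £2350, but that ignores the shift limits.
An optimal schedule: Jan 5→Varga+Andersen, Jan 6→Rossi+Tanaka, Jan 7→Rossi, Jan 8→Yilmaz+Varga, Jan 9→Tanaka+Gallo, Jan 10→Tanaka+Andersen, Jan 11→Andersen+Gallo, Jan 12→Yilmaz+Varga, Jan 13→Vasquez, Jan 14→Rossi.
Total: 130 + 190 + 210 + 160 + 210 + 120 + 130 + 160 + 170 + 160 + 190 + 190 + 170 + 120 + 130 + 230 + 210 = £2880.

£2880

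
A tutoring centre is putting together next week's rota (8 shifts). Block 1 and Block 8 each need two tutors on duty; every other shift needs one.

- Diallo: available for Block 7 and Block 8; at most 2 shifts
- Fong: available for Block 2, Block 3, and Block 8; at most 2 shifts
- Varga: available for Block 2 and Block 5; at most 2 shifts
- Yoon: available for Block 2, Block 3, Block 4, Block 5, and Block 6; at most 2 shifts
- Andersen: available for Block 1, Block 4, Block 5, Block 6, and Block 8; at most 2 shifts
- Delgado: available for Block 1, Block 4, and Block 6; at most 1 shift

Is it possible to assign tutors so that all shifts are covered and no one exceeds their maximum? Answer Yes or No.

Block 1 can only be covered by Andersen and Delgado, so that assignment is forced.
Block 7 can only be covered by Diallo, so that assignment is forced.
One valid schedule: Block 1→Andersen+Delgado, Block 2→Fong, Block 3→Fong, Block 4→Yoon, Block 5→Varga, Block 6→Yoon, Block 7→Diallo, Block 8→Diallo+Andersen.
Loads: Diallo 2/2, Fong 2/2, Varga 1/2, Yoon 2/2, Andersen 2/2, Delgado 1/1 — all within limits.

Yes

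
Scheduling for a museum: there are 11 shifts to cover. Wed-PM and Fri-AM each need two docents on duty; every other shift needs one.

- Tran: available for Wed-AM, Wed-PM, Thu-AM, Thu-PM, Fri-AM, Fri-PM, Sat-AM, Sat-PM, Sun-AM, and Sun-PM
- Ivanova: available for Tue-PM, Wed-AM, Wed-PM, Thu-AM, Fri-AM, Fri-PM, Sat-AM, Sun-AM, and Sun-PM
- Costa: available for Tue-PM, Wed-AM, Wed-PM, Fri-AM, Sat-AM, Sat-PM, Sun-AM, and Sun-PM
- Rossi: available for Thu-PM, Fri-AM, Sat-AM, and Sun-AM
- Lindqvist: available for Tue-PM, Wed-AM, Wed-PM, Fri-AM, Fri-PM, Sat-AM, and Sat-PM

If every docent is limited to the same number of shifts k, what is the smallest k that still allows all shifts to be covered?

With 5 docents and 13 worker-slots to fill, someone must work at least ⌈13/5⌉ = 3 shifts, so k ≥ 3.
k = 3 works: Tue-PM→Ivanova, Wed-AM→Ivanova, Wed-PM→Costa+Lindqvist, Thu-AM→Tran, Thu-PM→Tran, Fri-AM→Rossi+Lindqvist, Fri-PM→Tran, Sat-AM→Rossi, Sat-PM→Costa, Sun-AM→Costa, Sun-PM→Ivanova.
Loads: Tran 3, Ivanova 3, Costa 3, Rossi 2, Lindqvist 2 — all ≤ 3.

3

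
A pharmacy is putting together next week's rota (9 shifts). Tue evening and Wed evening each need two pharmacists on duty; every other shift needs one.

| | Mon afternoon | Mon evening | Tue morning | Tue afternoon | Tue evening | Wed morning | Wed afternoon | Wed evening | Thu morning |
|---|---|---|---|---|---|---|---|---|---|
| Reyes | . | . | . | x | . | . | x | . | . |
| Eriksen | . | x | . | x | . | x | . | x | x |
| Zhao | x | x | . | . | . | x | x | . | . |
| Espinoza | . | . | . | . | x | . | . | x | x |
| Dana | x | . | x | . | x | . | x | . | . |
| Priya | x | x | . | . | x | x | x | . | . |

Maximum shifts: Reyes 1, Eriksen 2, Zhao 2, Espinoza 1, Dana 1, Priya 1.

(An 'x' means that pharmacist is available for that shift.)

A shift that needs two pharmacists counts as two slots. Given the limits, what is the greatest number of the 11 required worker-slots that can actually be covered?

8

Total capacity across all pharmacists is 1+2+2+1+1+1 = 8, and 11 slots are needed, so at most 8 can be filled.
An assignment achieving 8: Mon afternoon→Zhao, Mon evening→Zhao, Tue morning→Dana, Tue afternoon→Reyes, Tue evening→Priya, Wed evening→Eriksen+Espinoza, Thu morning→Eriksen.
Loads: Reyes 1/1, Eriksen 2/2, Zhao 2/2, Espinoza 1/1, Dana 1/1, Priya 1/1.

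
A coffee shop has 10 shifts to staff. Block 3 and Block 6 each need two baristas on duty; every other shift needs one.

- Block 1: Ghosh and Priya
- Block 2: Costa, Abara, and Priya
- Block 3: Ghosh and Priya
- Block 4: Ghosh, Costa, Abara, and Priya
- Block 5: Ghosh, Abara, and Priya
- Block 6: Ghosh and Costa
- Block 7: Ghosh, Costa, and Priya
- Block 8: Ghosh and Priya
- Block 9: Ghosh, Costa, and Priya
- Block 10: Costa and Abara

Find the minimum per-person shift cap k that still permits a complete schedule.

3

With 4 baristas and 12 worker-slots to fill, someone must work at least ⌈12/4⌉ = 3 shifts, so k ≥ 3.
k = 3 works: Block 1→Ghosh, Block 2→Abara, Block 3→Ghosh+Priya, Block 4→Abara, Block 5→Abara, Block 6→Ghosh+Costa, Block 7→Costa, Block 8→Priya, Block 9→Priya, Block 10→Costa.
Loads: Ghosh 3, Costa 3, Abara 3, Priya 3 — all ≤ 3.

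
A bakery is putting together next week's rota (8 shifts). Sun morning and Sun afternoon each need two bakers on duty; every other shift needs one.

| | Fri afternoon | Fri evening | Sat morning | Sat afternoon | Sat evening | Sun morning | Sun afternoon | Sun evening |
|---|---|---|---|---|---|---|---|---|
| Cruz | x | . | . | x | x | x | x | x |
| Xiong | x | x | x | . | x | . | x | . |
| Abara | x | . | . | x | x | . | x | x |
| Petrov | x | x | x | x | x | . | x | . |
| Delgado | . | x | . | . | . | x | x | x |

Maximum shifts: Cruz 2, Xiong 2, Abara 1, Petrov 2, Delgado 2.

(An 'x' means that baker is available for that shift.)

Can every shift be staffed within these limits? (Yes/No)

No

Total capacity is 2+2+1+2+2 = 9 but 10 worker-slots are needed — infeasible.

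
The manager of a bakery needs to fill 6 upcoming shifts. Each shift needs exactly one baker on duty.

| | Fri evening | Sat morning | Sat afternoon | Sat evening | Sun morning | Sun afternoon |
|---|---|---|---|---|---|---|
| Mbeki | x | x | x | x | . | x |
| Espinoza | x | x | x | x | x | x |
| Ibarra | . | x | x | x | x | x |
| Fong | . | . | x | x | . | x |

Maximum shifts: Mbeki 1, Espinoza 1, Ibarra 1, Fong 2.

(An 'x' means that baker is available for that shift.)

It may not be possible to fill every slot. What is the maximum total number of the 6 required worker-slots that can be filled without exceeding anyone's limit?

5

Total capacity across all bakers is 1+1+1+2 = 5, and 6 slots are needed, so at most 5 can be filled.
An assignment achieving 5: Fri evening→Mbeki, Sat morning→Ibarra, Sat afternoon→Fong, Sat evening→Fong, Sun morning→Espinoza.
Loads: Mbeki 1/1, Espinoza 1/1, Ibarra 1/1, Fong 2/2.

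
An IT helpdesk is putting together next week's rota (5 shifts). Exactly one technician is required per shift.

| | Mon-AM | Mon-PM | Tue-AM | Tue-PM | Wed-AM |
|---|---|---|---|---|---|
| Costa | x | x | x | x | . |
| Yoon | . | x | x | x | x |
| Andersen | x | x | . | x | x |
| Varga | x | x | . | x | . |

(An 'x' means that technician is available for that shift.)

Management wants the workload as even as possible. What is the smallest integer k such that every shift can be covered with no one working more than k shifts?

With 4 technicians and 5 worker-slots to fill, someone must work at least ⌈5/4⌉ = 2 shifts, so k ≥ 2.
k = 2 works: Mon-AM→Costa, Mon-PM→Yoon, Tue-AM→Costa, Tue-PM→Andersen, Wed-AM→Yoon.
Loads: Costa 2, Yoon 2, Andersen 1, Varga 0 — all ≤ 2.

2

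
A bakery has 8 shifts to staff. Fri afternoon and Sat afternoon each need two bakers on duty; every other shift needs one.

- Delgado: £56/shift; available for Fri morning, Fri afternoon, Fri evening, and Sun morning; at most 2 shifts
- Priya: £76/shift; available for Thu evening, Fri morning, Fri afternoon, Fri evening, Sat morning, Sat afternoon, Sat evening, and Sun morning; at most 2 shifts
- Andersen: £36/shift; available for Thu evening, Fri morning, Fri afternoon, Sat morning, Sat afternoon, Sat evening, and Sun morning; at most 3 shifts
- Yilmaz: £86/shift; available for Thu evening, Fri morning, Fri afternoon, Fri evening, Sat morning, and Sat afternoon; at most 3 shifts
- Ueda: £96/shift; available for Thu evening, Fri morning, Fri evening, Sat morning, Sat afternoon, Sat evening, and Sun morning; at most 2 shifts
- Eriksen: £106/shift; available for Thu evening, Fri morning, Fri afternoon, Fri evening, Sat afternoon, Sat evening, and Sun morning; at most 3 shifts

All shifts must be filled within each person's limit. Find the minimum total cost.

Picking the cheapest available baker for each shift independently would cost £440, but that ignores the shift limits.
An optimal schedule: Thu evening→Andersen, Fri morning→Yilmaz, Fri afternoon→Priya+Yilmaz, Fri evening→Delgado, Sat morning→Andersen, Sat afternoon→Priya+Yilmaz, Sat evening→Andersen, Sun morning→Delgado.
Total: 36 + 86 + 76 + 86 + 56 + 36 + 76 + 86 + 36 + 56 = £630.

£630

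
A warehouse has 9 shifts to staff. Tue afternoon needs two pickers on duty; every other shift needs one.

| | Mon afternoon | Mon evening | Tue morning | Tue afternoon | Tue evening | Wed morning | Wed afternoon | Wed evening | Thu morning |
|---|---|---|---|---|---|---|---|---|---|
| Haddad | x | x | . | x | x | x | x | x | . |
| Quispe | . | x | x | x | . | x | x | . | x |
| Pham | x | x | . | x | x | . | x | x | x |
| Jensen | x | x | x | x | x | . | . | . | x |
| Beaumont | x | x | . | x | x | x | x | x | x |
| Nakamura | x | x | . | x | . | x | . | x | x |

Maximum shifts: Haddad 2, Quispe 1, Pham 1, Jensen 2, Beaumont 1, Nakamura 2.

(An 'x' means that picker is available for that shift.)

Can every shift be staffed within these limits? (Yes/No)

Total capacity is 2+1+1+2+1+2 = 9 but 10 worker-slots are needed — infeasible.

No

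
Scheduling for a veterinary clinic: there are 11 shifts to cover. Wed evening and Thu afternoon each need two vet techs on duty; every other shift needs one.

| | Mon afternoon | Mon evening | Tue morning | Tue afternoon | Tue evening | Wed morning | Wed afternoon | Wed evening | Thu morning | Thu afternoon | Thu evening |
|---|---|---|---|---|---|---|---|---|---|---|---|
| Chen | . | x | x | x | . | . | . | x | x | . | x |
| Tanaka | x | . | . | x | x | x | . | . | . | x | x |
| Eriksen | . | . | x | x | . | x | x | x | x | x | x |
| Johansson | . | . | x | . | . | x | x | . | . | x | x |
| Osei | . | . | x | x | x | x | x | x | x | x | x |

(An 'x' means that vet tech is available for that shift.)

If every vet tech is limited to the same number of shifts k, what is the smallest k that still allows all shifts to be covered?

3

With 5 vet techs and 13 worker-slots to fill, someone must work at least ⌈13/5⌉ = 3 shifts, so k ≥ 3.
k = 3 works: Mon afternoon→Tanaka, Mon evening→Chen, Tue morning→Eriksen, Tue afternoon→Tanaka, Tue evening→Tanaka, Wed morning→Johansson, Wed afternoon→Eriksen, Wed evening→Chen+Eriksen, Thu morning→Chen, Thu afternoon→Johansson+Osei, Thu evening→Johansson.
Loads: Chen 3, Tanaka 3, Eriksen 3, Johansson 3, Osei 1 — all ≤ 3.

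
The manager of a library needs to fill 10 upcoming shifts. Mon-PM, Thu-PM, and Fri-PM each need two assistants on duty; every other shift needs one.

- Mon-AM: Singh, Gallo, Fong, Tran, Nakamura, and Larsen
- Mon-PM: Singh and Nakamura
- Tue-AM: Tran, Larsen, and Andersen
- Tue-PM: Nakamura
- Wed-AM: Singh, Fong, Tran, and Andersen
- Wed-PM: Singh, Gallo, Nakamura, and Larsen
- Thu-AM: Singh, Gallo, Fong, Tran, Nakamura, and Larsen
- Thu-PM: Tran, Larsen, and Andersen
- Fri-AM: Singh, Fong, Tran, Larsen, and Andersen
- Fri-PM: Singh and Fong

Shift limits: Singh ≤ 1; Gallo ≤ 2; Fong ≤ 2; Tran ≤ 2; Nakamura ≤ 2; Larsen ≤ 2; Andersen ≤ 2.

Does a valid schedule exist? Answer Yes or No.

No

Total capacity is 13 and 13 slots are needed, so capacity alone doesn't rule it out.
Shifts {Mon-PM, Fri-PM} need 4 worker-slots in total, but the assistants available for any of those shifts (Singh, Fong, and Nakamura) can supply at most 3 among them. So no valid schedule exists.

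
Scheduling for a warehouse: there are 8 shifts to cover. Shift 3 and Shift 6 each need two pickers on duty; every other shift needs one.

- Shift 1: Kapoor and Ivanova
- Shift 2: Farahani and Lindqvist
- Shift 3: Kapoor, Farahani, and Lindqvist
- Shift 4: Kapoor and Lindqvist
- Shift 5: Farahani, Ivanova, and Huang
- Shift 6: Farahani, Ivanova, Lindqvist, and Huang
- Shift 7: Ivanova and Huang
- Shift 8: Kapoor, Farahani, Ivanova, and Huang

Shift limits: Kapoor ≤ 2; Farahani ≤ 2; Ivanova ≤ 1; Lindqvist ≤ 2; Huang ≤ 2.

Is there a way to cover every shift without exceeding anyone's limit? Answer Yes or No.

Total capacity is 2+2+1+2+2 = 9 but 10 worker-slots are needed — infeasible.

No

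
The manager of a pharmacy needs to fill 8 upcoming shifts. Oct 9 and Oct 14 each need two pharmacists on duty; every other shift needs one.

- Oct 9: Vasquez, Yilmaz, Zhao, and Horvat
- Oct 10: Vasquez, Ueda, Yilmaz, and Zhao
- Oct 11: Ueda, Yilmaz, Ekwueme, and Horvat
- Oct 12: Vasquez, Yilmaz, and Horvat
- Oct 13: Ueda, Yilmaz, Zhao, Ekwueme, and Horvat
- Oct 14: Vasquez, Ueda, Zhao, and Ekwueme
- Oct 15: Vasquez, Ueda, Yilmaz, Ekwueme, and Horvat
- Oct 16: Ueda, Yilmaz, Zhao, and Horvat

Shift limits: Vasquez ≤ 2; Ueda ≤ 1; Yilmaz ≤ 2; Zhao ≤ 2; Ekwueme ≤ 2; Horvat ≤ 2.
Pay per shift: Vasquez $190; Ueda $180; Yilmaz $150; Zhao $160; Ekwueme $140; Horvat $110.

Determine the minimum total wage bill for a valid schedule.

Picking the cheapest available pharmacist for each shift independently would cost $1260, but that ignores the shift limits.
An optimal schedule: Oct 9→Zhao+Vasquez, Oct 10→Yilmaz, Oct 11→Horvat, Oct 12→Horvat, Oct 13→Ekwueme, Oct 14→Zhao+Ueda, Oct 15→Ekwueme, Oct 16→Yilmaz.
Total: 160 + 190 + 150 + 110 + 110 + 140 + 160 + 180 + 140 + 150 = $1490.

$1490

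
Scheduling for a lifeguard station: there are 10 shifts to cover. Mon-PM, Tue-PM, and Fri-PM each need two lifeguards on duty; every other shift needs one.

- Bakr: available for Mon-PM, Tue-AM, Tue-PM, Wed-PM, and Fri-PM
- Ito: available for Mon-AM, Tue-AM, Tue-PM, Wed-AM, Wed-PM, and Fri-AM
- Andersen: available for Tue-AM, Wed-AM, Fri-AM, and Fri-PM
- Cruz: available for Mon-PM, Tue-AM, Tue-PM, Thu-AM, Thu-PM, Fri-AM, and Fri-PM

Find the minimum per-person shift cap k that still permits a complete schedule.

4

With 4 lifeguards and 13 worker-slots to fill, someone must work at least ⌈13/4⌉ = 4 shifts, so k ≥ 4.
k = 4 works: Mon-AM→Ito, Mon-PM→Bakr+Cruz, Tue-AM→Andersen, Tue-PM→Bakr+Ito, Wed-AM→Ito, Wed-PM→Bakr, Thu-AM→Cruz, Thu-PM→Cruz, Fri-AM→Ito, Fri-PM→Bakr+Andersen.
Loads: Bakr 4, Ito 4, Andersen 2, Cruz 3 — all ≤ 4.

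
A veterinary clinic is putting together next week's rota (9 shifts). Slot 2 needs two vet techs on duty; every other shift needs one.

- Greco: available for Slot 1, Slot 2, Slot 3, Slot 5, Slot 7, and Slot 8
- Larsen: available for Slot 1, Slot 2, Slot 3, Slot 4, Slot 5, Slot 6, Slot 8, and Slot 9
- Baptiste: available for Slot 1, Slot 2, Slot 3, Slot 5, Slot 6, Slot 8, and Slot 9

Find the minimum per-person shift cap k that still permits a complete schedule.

4

With 3 vet techs and 10 worker-slots to fill, someone must work at least ⌈10/3⌉ = 4 shifts, so k ≥ 4.
k = 4 works: Slot 1→Greco, Slot 2→Greco+Larsen, Slot 3→Greco, Slot 4→Larsen, Slot 5→Baptiste, Slot 6→Larsen, Slot 7→Greco, Slot 8→Baptiste, Slot 9→Larsen.
Loads: Greco 4, Larsen 4, Baptiste 2 — all ≤ 4.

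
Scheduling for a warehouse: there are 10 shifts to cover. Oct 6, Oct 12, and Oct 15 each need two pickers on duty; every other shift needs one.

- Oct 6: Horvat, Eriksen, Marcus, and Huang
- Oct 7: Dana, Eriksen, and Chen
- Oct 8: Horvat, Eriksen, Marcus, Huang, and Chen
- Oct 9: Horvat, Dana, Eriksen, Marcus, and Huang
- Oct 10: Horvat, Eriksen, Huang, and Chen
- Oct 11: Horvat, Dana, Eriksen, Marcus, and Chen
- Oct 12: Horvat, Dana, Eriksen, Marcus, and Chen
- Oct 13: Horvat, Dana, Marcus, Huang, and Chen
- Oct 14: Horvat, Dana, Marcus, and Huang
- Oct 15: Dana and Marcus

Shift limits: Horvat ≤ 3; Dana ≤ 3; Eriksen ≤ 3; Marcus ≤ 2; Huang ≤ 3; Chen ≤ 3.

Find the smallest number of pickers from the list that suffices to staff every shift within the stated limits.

13 slots to fill and no one can take more than 3, so at least ⌈13/3⌉ = 5 pickers are needed.
Horvat, Dana, Eriksen, Marcus, and Huang alone can cover everything: Oct 6→Eriksen+Huang, Oct 7→Dana, Oct 8→Horvat, Oct 9→Eriksen, Oct 10→Horvat, Oct 11→Horvat, Oct 12→Eriksen+Marcus, Oct 13→Dana, Oct 14→Huang, Oct 15→Dana+Marcus.

5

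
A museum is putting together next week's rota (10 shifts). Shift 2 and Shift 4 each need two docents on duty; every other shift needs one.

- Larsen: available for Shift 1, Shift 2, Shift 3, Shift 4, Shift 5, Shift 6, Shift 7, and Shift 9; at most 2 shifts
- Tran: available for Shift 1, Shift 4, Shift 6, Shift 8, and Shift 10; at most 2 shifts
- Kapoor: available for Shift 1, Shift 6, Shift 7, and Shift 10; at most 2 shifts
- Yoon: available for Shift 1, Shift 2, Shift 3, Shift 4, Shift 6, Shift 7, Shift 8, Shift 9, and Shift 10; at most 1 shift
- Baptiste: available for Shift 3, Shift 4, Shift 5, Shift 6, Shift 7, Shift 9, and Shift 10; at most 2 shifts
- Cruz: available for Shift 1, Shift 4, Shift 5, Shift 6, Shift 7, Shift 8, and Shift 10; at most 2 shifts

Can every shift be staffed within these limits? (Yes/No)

Total capacity is 2+2+2+1+2+2 = 11 but 12 worker-slots are needed — infeasible.

No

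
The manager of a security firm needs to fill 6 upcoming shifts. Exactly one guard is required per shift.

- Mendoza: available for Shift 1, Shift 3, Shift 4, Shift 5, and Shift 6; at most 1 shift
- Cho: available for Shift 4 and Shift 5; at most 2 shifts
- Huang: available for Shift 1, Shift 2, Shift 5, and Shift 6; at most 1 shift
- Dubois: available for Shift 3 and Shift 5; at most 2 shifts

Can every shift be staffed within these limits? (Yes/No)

Total capacity is 6 and 6 slots are needed, so capacity alone doesn't rule it out.
Shifts {Shift 1, Shift 2, Shift 6} need 3 worker-slots in total, but the guards available for any of those shifts (Mendoza and Huang) can supply at most 2 among them. So no valid schedule exists.

No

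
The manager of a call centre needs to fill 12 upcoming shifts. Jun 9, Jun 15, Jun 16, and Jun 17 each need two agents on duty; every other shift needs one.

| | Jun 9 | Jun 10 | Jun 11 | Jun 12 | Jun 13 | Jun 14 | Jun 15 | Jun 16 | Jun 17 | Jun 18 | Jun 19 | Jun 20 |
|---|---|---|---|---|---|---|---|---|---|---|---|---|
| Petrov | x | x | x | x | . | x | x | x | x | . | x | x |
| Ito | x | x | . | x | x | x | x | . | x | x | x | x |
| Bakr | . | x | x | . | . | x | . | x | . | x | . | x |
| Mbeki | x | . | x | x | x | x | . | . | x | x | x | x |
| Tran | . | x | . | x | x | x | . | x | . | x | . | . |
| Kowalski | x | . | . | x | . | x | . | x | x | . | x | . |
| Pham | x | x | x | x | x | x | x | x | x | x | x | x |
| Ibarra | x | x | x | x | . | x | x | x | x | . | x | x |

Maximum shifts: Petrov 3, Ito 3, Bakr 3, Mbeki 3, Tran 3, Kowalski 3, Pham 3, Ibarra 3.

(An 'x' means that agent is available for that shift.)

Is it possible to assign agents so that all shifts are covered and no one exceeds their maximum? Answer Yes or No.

Yes

One valid schedule: Jun 9→Mbeki+Kowalski, Jun 10→Petrov, Jun 11→Petrov, Jun 12→Mbeki, Jun 13→Ito, Jun 14→Bakr, Jun 15→Petrov+Ito, Jun 16→Bakr+Tran, Jun 17→Kowalski+Pham, Jun 18→Ito, Jun 19→Mbeki, Jun 20→Bakr.
Loads: Petrov 3/3, Ito 3/3, Bakr 3/3, Mbeki 3/3, Tran 1/3, Kowalski 2/3, Pham 1/3, Ibarra 0/3 — all within limits.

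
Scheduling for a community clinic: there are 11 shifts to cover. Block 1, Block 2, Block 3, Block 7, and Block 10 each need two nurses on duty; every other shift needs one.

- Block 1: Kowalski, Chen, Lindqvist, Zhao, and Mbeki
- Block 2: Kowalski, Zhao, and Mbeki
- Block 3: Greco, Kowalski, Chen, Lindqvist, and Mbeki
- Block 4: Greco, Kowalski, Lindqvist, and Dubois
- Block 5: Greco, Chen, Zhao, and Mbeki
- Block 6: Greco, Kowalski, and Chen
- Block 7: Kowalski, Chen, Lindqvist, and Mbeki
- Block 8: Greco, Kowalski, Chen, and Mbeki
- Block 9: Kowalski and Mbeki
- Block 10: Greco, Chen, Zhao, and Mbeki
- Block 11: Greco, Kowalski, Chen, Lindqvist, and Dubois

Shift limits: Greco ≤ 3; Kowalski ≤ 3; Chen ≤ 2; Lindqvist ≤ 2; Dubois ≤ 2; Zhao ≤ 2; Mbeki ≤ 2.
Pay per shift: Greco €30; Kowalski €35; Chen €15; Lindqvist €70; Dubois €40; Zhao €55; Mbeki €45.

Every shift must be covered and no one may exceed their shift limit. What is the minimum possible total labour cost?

Picking the cheapest available nurse for each shift independently would cost €395, but that ignores the shift limits.
An optimal schedule: Block 1→Lindqvist+Mbeki, Block 2→Kowalski+Zhao, Block 3→Lindqvist+Mbeki, Block 4→Dubois, Block 5→Greco, Block 6→Greco, Block 7→Kowalski+Chen, Block 8→Greco, Block 9→Kowalski, Block 10→Chen+Zhao, Block 11→Dubois.
Total: 70 + 45 + 35 + 55 + 70 + 45 + 40 + 30 + 30 + 35 + 15 + 30 + 35 + 15 + 55 + 40 = €645.

€645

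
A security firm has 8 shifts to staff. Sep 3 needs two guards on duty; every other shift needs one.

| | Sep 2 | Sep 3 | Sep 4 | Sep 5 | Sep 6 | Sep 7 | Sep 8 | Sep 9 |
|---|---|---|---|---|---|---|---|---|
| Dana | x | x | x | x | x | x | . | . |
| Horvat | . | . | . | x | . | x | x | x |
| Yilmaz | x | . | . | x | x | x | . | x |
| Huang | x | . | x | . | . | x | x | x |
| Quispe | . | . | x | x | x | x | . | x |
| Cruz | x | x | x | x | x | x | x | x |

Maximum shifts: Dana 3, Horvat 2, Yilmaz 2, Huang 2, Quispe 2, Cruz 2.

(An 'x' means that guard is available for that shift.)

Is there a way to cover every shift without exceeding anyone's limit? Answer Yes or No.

Sep 3 can only be covered by Dana and Cruz, so that assignment is forced.
One valid schedule: Sep 2→Dana, Sep 3→Dana+Cruz, Sep 4→Dana, Sep 5→Horvat, Sep 6→Yilmaz, Sep 7→Huang, Sep 8→Horvat, Sep 9→Yilmaz.
Loads: Dana 3/3, Horvat 2/2, Yilmaz 2/2, Huang 1/2, Quispe 0/2, Cruz 1/2 — all within limits.

Yes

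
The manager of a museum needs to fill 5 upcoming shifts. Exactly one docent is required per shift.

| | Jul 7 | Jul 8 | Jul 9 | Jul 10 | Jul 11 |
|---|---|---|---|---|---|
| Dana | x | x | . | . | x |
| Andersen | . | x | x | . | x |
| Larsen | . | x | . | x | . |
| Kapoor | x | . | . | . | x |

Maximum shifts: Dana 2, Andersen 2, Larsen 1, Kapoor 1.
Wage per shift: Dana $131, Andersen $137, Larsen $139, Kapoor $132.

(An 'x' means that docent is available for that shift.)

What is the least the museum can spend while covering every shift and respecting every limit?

$670

Jul 9 can only be covered by Andersen, so that assignment is forced.
Jul 10 can only be covered by Larsen, so that assignment is forced.
Picking the cheapest available docent for each shift independently would cost $669, but that ignores the shift limits.
An optimal schedule: Jul 7→Dana, Jul 8→Dana, Jul 9→Andersen, Jul 10→Larsen, Jul 11→Kapoor.
Total: 131 + 131 + 137 + 139 + 132 = $670.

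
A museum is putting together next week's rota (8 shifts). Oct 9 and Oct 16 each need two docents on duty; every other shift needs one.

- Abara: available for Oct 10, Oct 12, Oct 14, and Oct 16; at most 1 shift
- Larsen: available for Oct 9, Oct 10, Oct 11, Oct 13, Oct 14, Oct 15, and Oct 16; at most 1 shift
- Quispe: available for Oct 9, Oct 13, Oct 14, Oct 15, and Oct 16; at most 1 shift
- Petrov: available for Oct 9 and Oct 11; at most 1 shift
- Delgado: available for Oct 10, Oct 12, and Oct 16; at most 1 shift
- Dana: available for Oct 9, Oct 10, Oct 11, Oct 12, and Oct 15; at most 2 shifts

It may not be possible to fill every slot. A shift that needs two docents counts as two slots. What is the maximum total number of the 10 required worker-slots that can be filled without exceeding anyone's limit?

7

Total capacity across all docents is 1+1+1+1+1+2 = 7, and 10 slots are needed, so at most 7 can be filled.
An assignment achieving 7: Oct 9→Dana, Oct 10→Delgado, Oct 11→Petrov, Oct 12→Abara, Oct 13→Larsen, Oct 14→Quispe, Oct 15→Dana.
Loads: Abara 1/1, Larsen 1/1, Quispe 1/1, Petrov 1/1, Delgado 1/1, Dana 2/2.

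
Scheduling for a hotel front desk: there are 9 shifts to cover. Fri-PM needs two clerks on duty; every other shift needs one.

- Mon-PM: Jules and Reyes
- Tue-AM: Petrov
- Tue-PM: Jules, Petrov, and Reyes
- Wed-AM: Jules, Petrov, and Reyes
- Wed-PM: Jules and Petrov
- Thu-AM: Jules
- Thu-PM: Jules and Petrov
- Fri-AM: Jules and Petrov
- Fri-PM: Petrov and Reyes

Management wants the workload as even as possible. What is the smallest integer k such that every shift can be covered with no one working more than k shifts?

4

With 3 clerks and 10 worker-slots to fill, someone must work at least ⌈10/3⌉ = 4 shifts, so k ≥ 4.
k = 4 works: Mon-PM→Jules, Tue-AM→Petrov, Tue-PM→Petrov, Wed-AM→Reyes, Wed-PM→Jules, Thu-AM→Jules, Thu-PM→Jules, Fri-AM→Petrov, Fri-PM→Petrov+Reyes.
Loads: Jules 4, Petrov 4, Reyes 2 — all ≤ 4.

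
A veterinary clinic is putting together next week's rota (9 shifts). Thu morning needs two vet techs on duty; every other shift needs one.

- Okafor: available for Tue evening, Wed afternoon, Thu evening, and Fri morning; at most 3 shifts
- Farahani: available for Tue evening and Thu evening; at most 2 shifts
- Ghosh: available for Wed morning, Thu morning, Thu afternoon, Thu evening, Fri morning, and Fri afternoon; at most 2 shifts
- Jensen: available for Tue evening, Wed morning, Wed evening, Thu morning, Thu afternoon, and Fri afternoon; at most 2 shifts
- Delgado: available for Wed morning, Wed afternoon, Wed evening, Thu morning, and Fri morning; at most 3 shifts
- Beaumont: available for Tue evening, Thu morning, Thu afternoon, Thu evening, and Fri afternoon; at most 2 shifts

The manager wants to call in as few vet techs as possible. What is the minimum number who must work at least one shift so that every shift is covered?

4

10 slots to fill and no one can take more than 3, so at least ⌈10/3⌉ = 4 vet techs are needed.
Okafor, Ghosh, Jensen, and Delgado alone can cover everything: Tue evening→Okafor, Wed morning→Delgado, Wed afternoon→Okafor, Wed evening→Jensen, Thu morning→Jensen+Delgado, Thu afternoon→Ghosh, Thu evening→Okafor, Fri morning→Delgado, Fri afternoon→Ghosh.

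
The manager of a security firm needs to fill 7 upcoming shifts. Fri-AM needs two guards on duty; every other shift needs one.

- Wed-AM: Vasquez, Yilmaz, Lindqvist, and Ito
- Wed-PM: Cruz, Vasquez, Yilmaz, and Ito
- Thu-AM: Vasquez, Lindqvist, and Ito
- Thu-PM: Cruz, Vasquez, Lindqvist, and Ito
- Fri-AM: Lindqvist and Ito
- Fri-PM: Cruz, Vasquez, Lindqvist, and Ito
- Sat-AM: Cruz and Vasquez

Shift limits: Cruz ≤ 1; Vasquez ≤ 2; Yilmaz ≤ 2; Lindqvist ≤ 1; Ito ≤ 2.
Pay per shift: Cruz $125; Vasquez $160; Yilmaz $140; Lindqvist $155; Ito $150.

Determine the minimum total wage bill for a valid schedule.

Fri-AM can only be covered by Lindqvist and Ito, so that assignment is forced.
Picking the cheapest available guard for each shift independently would cost $1095, but that ignores the shift limits.
An optimal schedule: Wed-AM→Yilmaz, Wed-PM→Yilmaz, Thu-AM→Vasquez, Thu-PM→Vasquez, Fri-AM→Lindqvist+Ito, Fri-PM→Ito, Sat-AM→Cruz.
Total: 140 + 140 + 160 + 160 + 155 + 150 + 150 + 125 = $1180.

$1180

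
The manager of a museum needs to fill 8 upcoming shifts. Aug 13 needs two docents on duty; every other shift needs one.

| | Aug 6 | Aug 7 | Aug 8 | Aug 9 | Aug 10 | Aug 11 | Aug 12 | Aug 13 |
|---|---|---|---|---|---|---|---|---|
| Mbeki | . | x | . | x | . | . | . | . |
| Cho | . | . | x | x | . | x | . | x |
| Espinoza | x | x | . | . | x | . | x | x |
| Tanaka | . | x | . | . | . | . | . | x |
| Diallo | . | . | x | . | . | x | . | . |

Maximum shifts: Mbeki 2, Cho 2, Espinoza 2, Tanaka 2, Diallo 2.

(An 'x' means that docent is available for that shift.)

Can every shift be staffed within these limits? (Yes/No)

No

Total capacity is 10 and 9 slots are needed, so capacity alone doesn't rule it out.
Shifts {Aug 6, Aug 10, Aug 12} need 3 worker-slots in total, but the docents available for any of those shifts (Espinoza) can supply at most 2 among them. So no valid schedule exists.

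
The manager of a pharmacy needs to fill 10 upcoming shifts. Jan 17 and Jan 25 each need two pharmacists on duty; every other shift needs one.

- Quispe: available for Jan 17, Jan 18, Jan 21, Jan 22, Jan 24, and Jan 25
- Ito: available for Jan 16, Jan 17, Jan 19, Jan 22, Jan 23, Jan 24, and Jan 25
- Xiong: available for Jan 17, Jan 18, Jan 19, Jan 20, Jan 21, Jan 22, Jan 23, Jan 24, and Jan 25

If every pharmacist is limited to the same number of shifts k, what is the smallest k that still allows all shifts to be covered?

With 3 pharmacists and 12 worker-slots to fill, someone must work at least ⌈12/3⌉ = 4 shifts, so k ≥ 4.
k = 4 works: Jan 16→Ito, Jan 17→Quispe+Ito, Jan 18→Quispe, Jan 19→Ito, Jan 20→Xiong, Jan 21→Quispe, Jan 22→Xiong, Jan 23→Ito, Jan 24→Xiong, Jan 25→Quispe+Xiong.
Loads: Quispe 4, Ito 4, Xiong 4 — all ≤ 4.

4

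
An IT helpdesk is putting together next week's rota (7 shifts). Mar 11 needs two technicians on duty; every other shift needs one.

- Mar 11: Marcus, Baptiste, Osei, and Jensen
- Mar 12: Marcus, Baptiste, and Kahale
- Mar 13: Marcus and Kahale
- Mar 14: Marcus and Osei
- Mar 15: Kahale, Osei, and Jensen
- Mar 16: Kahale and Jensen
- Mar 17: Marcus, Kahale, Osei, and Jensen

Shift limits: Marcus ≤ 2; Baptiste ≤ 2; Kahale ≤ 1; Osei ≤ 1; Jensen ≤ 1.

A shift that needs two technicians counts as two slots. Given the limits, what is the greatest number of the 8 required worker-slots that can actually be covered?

Total capacity across all technicians is 2+2+1+1+1 = 7, and 8 slots are needed, so at most 7 can be filled.
An assignment achieving 7: Mar 11→Baptiste+Jensen, Mar 12→Baptiste, Mar 13→Marcus, Mar 14→Marcus, Mar 15→Osei, Mar 16→Kahale.
Loads: Marcus 2/2, Baptiste 2/2, Kahale 1/1, Osei 1/1, Jensen 1/1.

7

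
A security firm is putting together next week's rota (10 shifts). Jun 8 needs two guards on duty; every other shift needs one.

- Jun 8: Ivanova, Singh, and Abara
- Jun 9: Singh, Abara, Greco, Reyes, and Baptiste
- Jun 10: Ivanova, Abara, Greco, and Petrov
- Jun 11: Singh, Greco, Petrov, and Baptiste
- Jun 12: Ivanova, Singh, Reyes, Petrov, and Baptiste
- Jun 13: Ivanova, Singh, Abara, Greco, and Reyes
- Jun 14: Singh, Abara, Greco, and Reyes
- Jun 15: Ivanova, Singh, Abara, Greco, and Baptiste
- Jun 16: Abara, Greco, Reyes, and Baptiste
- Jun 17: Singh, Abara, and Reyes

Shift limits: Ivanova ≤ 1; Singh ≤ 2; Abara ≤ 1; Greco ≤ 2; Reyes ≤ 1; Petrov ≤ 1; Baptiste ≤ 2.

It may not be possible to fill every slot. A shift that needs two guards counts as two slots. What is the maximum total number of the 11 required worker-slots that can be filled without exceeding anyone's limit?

10

Total capacity across all guards is 1+2+1+2+1+1+2 = 10, and 11 slots are needed, so at most 10 can be filled.
An assignment achieving 10: Jun 8→Ivanova+Singh, Jun 9→Baptiste, Jun 10→Abara, Jun 11→Greco, Jun 12→Petrov, Jun 14→Greco, Jun 15→Baptiste, Jun 16→Reyes, Jun 17→Singh.
Loads: Ivanova 1/1, Singh 2/2, Abara 1/1, Greco 2/2, Reyes 1/1, Petrov 1/1, Baptiste 2/2.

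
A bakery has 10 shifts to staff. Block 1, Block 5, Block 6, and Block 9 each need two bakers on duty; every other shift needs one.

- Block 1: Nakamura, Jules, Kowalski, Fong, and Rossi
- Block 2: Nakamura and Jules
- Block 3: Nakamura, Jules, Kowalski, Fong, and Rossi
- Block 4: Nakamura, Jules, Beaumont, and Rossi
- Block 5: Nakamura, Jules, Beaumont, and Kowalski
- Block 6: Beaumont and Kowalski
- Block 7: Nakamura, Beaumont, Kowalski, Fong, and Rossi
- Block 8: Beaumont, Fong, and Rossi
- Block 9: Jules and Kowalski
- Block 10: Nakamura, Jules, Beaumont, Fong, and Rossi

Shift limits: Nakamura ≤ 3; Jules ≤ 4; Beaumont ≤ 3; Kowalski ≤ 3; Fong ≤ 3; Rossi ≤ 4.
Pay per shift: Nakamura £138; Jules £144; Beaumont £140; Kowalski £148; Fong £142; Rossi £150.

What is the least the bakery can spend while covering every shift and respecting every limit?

£1988

Block 6 can only be covered by Beaumont and Kowalski, so that assignment is forced.
Block 9 can only be covered by Jules and Kowalski, so that assignment is forced.
Picking the cheapest available baker for each shift independently would cost £1968, but that ignores the shift limits.
An optimal schedule: Block 1→Fong+Jules, Block 2→Nakamura, Block 3→Nakamura, Block 4→Nakamura, Block 5→Beaumont+Jules, Block 6→Beaumont+Kowalski, Block 7→Fong, Block 8→Beaumont, Block 9→Jules+Kowalski, Block 10→Fong.
Total: 142 + 144 + 138 + 138 + 138 + 140 + 144 + 140 + 148 + 142 + 140 + 144 + 148 + 142 = £1988.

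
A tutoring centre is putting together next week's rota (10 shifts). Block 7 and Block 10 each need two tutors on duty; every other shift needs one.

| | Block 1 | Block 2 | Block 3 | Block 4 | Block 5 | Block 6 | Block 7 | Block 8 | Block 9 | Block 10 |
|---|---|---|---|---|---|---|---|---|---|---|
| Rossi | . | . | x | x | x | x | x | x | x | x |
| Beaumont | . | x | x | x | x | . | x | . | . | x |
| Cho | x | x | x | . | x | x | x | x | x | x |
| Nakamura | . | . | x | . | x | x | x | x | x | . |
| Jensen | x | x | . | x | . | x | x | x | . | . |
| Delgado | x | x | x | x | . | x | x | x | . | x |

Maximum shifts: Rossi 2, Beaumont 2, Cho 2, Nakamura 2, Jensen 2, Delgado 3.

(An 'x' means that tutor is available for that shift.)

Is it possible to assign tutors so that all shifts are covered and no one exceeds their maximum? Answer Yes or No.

Yes

One valid schedule: Block 1→Cho, Block 2→Beaumont, Block 3→Nakamura, Block 4→Rossi, Block 5→Beaumont, Block 6→Nakamura, Block 7→Jensen+Delgado, Block 8→Jensen, Block 9→Rossi, Block 10→Cho+Delgado.
Loads: Rossi 2/2, Beaumont 2/2, Cho 2/2, Nakamura 2/2, Jensen 2/2, Delgado 2/3 — all within limits.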